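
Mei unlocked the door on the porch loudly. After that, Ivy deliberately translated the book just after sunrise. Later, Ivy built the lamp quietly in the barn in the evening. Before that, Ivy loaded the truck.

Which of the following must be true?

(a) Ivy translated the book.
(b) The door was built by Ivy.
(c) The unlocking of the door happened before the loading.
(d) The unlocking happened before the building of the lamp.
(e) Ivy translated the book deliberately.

(a), (d), (e)

(a) Entailed — this follows by dropping conjuncts from the translating event's description.
(b) Not entailed — Ivy built the lamp, not the door; the door belongs to the unlocking event.
(c) Not entailed — the narrative doesn't order the unlocking relative to the loading.
(d) Entailed — the narrative places the unlocking before the building.
(e) Entailed — every conjunct here is already in the original translating event.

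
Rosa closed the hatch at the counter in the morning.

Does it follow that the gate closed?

no

Nothing is said about any gate; only the hatch is affected.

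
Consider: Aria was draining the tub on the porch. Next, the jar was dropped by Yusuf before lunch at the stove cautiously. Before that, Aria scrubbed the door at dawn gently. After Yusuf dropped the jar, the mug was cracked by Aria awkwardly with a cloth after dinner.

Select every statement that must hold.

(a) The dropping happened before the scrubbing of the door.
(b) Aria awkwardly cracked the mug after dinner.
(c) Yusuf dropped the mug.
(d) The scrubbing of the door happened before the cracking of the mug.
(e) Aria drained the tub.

(a) Not entailed — the narrative places the scrubbing before the dropping, not after.
(b) Entailed — every conjunct here is already in the original cracking event.
(c) Not entailed — Yusuf dropped the jar, not the mug; the mug belongs to the cracking event.
(d) Entailed — the narrative places the scrubbing before the cracking.
(e) Not entailed — 'was draining' is progressive on an accomplishment; it does not entail the completed 'drained'.

(b), (d)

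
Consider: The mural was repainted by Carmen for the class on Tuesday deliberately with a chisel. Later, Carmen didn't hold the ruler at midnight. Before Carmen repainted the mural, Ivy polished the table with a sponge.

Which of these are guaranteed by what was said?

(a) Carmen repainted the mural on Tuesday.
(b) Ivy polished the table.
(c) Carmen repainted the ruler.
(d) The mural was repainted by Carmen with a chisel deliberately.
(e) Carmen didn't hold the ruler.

(a) Entailed — dropping 'with a chisel', 'deliberately', 'for the class' leaves a sub-description the original still satisfies.
(b) Entailed — this follows by dropping conjuncts from the polishing event's description.
(c) Not entailed — Carmen repainted the mural, not the ruler; the ruler belongs to the holding event.
(d) Entailed — dropping 'for the class', 'on Tuesday' leaves a sub-description the original still satisfies.
(e) Not entailed — dropping 'at midnight' under negation is not valid — the original leaves open that Carmen held the ruler some other way.

(a), (b), (d)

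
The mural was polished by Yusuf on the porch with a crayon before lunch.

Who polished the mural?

'Yusuf' marks the agent of the polishing event.

Yusuf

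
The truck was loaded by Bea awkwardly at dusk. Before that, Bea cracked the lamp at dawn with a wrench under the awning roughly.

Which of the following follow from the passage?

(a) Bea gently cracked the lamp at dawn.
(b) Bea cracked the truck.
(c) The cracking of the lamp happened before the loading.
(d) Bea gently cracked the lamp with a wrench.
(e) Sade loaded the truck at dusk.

(c)

(a) Not entailed — 'gently' adds a manner not in (and inconsistent with) the original.
(b) Not entailed — Bea cracked the lamp, not the truck; the truck belongs to the loading event.
(c) Entailed — the narrative places the cracking before the loading.
(d) Not entailed — 'gently' adds a manner not in (and inconsistent with) the original.
(e) Not entailed — the passage has Bea loading the truck, not Sade.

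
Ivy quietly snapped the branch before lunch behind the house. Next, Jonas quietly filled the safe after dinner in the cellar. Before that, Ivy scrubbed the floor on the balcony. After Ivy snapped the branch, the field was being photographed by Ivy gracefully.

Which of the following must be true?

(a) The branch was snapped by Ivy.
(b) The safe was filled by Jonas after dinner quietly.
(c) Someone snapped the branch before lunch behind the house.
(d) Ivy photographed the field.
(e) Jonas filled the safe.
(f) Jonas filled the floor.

(a) Entailed — the original entails any weakening of itself; this just drops 'quietly', 'before lunch', 'behind the house'.
(b) Entailed — the original entails any weakening of itself; this just drops 'in the cellar'.
(c) Entailed — dropping 'quietly' and generalizing the agent leaves a sub-description the original still satisfies.
(d) Not entailed — 'was photographing' is progressive on an accomplishment; it does not entail the completed 'photographed'.
(e) Entailed — this follows by dropping conjuncts from the filling event's description.
(f) Not entailed — Jonas filled the safe, not the floor; the floor belongs to the scrubbing event.

(a), (b), (c), (e)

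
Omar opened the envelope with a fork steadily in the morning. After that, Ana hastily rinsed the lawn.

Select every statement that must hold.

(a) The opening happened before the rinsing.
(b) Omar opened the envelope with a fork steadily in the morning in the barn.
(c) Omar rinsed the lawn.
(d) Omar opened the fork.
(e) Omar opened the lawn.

(a) Entailed — the narrative places the opening before the rinsing.
(b) Not entailed — 'in the barn' adds information not in the original event.
(c) Not entailed — the passage has Ana rinsing the lawn, not Omar.
(d) Not entailed — the fork is the instrument, not what was opened.
(e) Not entailed — Omar opened the envelope, not the lawn; the lawn belongs to the rinsing event.

(a)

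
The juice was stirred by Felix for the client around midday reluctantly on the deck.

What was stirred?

the juice

'the juice' marks the patient of the stirring event.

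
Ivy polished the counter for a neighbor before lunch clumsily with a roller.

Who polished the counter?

Ivy

'Ivy' marks the agent of the polishing event.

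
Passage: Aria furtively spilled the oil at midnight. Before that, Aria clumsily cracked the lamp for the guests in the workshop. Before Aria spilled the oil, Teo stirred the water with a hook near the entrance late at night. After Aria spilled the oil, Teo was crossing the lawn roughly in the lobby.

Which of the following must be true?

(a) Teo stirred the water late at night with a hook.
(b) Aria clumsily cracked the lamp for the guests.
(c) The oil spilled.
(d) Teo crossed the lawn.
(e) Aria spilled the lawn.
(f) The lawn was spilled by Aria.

(a), (b), (c)

(a) Entailed — this follows by dropping conjuncts from the stirring event's description.
(b) Entailed — this follows by dropping conjuncts from the cracking event's description.
(c) Entailed — 'Aria spilled the oil' is causative; it entails the inchoative 'the oil spilled'.
(d) Not entailed — 'was crossing' is progressive on an accomplishment; it does not entail the completed 'crossed'.
(e) Not entailed — Aria spilled the oil, not the lawn; the lawn belongs to the crossing event.
(f) Not entailed — Aria spilled the oil, not the lawn; the lawn belongs to the crossing event.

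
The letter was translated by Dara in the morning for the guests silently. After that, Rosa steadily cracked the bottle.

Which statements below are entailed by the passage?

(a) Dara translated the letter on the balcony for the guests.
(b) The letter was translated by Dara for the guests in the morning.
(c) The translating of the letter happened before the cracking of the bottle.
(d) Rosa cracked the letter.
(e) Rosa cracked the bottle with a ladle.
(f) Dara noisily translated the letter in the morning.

(a) Not entailed — 'on the balcony' adds information not in the original event.
(b) Entailed — dropping 'silently' leaves a sub-description the original still satisfies.
(c) Entailed — the narrative places the translating before the cracking.
(d) Not entailed — Rosa cracked the bottle, not the letter; the letter belongs to the translating event.
(e) Not entailed — 'with a ladle' adds information not in the original event.
(f) Not entailed — 'noisily' adds a manner not in (and inconsistent with) the original.

(b), (c)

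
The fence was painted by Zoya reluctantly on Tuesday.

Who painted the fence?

'Zoya' marks the agent of the painting event.

Zoya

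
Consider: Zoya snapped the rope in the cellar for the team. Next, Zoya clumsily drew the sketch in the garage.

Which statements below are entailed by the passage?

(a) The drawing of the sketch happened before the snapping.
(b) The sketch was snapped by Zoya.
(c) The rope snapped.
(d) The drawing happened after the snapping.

(a) Not entailed — the narrative places the snapping before the drawing, not after.
(b) Not entailed — Zoya snapped the rope, not the sketch; the sketch belongs to the drawing event.
(c) Entailed — 'Zoya snapped the rope' is causative; it entails the inchoative 'the rope snapped'.
(d) Entailed — the narrative places the snapping before the drawing.

(c), (d)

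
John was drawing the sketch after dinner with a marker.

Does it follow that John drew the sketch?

no

'was drawing' is progressive; for an accomplishment like 'draw the sketch', it doesn't entail completion.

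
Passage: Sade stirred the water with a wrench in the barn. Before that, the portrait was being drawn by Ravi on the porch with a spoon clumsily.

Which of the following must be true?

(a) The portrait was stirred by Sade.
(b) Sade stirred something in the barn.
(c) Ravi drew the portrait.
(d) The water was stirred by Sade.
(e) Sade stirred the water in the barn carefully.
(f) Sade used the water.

(a) Not entailed — Sade stirred the water, not the portrait; the portrait belongs to the drawing event.
(b) Entailed — this follows by dropping conjuncts from the stirring event's description.
(c) Not entailed — 'was drawing' is progressive on an accomplishment; it does not entail the completed 'drew'.
(d) Entailed — dropping 'with a wrench', 'in the barn' leaves a sub-description the original still satisfies.
(e) Not entailed — 'carefully' adds information not in the original event.
(f) Not entailed — the water is the patient, not an instrument — Sade used a wrench.

(b), (d)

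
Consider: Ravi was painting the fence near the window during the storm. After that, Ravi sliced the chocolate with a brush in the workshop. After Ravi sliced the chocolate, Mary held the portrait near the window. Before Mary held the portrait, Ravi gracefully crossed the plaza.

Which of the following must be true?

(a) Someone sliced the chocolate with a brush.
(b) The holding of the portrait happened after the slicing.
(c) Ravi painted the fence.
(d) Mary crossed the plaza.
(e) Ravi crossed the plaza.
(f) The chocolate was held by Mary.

(a) Entailed — the original entails any weakening of itself; this just drops 'in the workshop' and generalizes the agent.
(b) Entailed — the narrative places the slicing before the holding.
(c) Not entailed — 'was painting' is progressive on an accomplishment; it does not entail the completed 'painted'.
(d) Not entailed — the passage has Ravi crossing the plaza, not Mary.
(e) Entailed — dropping 'gracefully' leaves a sub-description the original still satisfies.
(f) Not entailed — Mary held the portrait, not the chocolate; the chocolate belongs to the slicing event.

(a), (b), (e)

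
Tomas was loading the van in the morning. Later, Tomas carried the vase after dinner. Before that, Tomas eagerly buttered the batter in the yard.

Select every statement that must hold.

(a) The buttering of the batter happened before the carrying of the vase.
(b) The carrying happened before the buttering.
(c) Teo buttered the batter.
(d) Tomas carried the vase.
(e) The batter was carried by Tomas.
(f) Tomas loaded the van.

(a) Entailed — the narrative places the buttering before the carrying.
(b) Not entailed — the narrative places the buttering before the carrying, not after.
(c) Not entailed — the passage has Tomas buttering the batter, not Teo.
(d) Entailed — dropping 'after dinner' leaves a sub-description the original still satisfies.
(e) Not entailed — Tomas carried the vase, not the batter; the batter belongs to the buttering event.
(f) Not entailed — 'was loading' is progressive on an accomplishment; it does not entail the completed 'loaded'.

(a), (d)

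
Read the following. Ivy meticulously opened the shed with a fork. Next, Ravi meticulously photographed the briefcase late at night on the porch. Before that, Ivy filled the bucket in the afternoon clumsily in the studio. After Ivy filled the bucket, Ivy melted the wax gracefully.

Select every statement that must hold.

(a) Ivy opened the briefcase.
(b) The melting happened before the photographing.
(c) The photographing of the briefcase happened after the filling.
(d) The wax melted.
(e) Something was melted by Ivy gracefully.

(a) Not entailed — Ivy opened the shed, not the briefcase; the briefcase belongs to the photographing event.
(b) Not entailed — the narrative doesn't order the melting relative to the photographing.
(c) Entailed — the narrative places the filling before the photographing.
(d) Entailed — 'Ivy melted the wax' is causative; it entails the inchoative 'the wax melted'.
(e) Entailed — this follows by dropping conjuncts from the melting event's description.

(c), (d), (e)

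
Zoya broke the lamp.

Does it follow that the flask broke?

no

Nothing is said about any flask; only the lamp is affected.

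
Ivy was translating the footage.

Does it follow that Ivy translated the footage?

'was translating' is progressive; for an accomplishment like 'translate the footage', it doesn't entail completion.

no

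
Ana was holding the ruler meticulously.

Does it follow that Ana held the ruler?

yes

'hold' is atelic; if Ana was holding the ruler, then Ana held the ruler (for some time).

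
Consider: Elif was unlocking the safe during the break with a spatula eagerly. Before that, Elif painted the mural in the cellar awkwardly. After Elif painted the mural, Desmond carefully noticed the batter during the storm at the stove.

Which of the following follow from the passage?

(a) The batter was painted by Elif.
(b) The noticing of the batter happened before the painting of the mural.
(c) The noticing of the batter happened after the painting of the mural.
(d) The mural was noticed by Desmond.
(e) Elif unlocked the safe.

(c)

(a) Not entailed — Elif painted the mural, not the batter; the batter belongs to the noticing event.
(b) Not entailed — the narrative places the painting before the noticing, not after.
(c) Entailed — the narrative places the painting before the noticing.
(d) Not entailed — Desmond noticed the batter, not the mural; the mural belongs to the painting event.
(e) Not entailed — 'was unlocking' is progressive on an accomplishment; it does not entail the completed 'unlocked'.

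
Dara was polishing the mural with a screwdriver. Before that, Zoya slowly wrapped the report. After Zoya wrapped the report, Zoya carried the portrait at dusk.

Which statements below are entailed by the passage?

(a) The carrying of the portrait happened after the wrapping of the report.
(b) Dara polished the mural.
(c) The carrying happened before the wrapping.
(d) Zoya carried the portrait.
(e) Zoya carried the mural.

(a), (b), (d)

(a) Entailed — the narrative places the wrapping before the carrying.
(b) Entailed — 'polish' is an activity; 'was polishing' entails that some polishing happened, so 'polished' holds.
(c) Not entailed — the narrative places the wrapping before the carrying, not after.
(d) Entailed — dropping 'at dusk' leaves a sub-description the original still satisfies.
(e) Not entailed — Zoya carried the portrait, not the mural; the mural belongs to the polishing event.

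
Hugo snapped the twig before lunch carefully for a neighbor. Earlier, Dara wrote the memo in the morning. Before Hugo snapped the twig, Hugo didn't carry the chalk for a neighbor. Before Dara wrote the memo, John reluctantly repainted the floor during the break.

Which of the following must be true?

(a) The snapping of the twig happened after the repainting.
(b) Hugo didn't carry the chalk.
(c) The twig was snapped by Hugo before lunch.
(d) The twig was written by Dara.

(a) Entailed — the narrative places the repainting before the snapping.
(b) Not entailed — dropping 'for a neighbor' under negation is not valid — the original leaves open that Hugo carried the chalk some other way.
(c) Entailed — the original entails any weakening of itself; this just drops 'carefully', 'for a neighbor'.
(d) Not entailed — Dara wrote the memo, not the twig; the twig belongs to the snapping event.

(a), (c)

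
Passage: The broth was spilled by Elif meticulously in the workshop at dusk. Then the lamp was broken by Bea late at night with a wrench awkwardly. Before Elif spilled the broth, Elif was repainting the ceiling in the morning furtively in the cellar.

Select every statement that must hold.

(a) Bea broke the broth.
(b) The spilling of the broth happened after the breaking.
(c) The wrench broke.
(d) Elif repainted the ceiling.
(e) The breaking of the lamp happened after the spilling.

(e)

(a) Not entailed — Bea broke the lamp, not the broth; the broth belongs to the spilling event.
(b) Not entailed — the narrative places the spilling before the breaking, not after.
(c) Not entailed — the lamp is what broke, not the wrench.
(d) Not entailed — 'was repainting' is progressive on an accomplishment; it does not entail the completed 'repainted'.
(e) Entailed — the narrative places the spilling before the breaking.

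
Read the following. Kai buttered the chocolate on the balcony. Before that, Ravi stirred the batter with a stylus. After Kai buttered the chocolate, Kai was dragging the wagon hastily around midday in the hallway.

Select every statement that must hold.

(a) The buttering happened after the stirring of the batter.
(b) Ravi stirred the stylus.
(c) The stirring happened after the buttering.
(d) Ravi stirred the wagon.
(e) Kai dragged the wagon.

(a) Entailed — the narrative places the stirring before the buttering.
(b) Not entailed — the stylus is the instrument, not what was stirred.
(c) Not entailed — the narrative places the stirring before the buttering, not after.
(d) Not entailed — Ravi stirred the batter, not the wagon; the wagon belongs to the dragging event.
(e) Entailed — 'drag' is an activity; 'was dragging' entails that some dragging happened, so 'dragged' holds.

(a), (e)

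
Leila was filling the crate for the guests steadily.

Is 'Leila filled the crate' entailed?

'was filling' is progressive; for an accomplishment like 'fill the crate', it doesn't entail completion.

no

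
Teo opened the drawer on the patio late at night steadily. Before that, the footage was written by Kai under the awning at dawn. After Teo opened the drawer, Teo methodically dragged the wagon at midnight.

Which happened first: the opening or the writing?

the writing

The connectives place the writing before the opening.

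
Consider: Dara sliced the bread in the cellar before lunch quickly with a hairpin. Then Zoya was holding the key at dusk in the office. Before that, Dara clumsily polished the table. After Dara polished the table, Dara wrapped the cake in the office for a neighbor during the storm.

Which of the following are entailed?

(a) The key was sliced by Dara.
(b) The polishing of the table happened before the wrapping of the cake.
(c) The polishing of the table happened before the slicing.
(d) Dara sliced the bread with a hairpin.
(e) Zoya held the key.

(a) Not entailed — Dara sliced the bread, not the key; the key belongs to the holding event.
(b) Entailed — the narrative places the polishing before the wrapping.
(c) Not entailed — the narrative doesn't order the polishing relative to the slicing.
(d) Entailed — this follows by dropping conjuncts from the slicing event's description.
(e) Entailed — 'hold' is an activity; 'was holding' entails that some holding happened, so 'held' holds.

(b), (d), (e)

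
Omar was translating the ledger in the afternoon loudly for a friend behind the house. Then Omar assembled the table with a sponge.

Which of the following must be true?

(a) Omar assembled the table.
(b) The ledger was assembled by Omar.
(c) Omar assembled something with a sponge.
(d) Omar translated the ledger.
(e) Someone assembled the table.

(a), (c), (e)

(a) Entailed — dropping 'with a sponge' leaves a sub-description the original still satisfies.
(b) Not entailed — Omar assembled the table, not the ledger; the ledger belongs to the translating event.
(c) Entailed — this follows by dropping conjuncts from the assembling event's description.
(d) Not entailed — 'was translating' is progressive on an accomplishment; it does not entail the completed 'translated'.
(e) Entailed — this follows by dropping conjuncts from the assembling event's description.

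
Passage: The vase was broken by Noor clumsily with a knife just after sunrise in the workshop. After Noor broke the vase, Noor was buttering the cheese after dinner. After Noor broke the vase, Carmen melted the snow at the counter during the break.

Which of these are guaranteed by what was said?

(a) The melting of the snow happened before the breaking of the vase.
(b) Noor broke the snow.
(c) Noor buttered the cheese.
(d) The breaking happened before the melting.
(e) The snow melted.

(a) Not entailed — the narrative places the breaking before the melting, not after.
(b) Not entailed — Noor broke the vase, not the snow; the snow belongs to the melting event.
(c) Not entailed — 'was buttering' is progressive on an accomplishment; it does not entail the completed 'buttered'.
(d) Entailed — the narrative places the breaking before the melting.
(e) Entailed — 'Carmen melted the snow' is causative; it entails the inchoative 'the snow melted'.

(d), (e)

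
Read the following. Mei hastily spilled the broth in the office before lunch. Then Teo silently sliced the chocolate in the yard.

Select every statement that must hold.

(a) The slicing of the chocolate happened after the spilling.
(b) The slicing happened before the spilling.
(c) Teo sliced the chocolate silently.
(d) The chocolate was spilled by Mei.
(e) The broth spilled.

(a) Entailed — the narrative places the spilling before the slicing.
(b) Not entailed — the narrative places the spilling before the slicing, not after.
(c) Entailed — dropping 'in the yard' leaves a sub-description the original still satisfies.
(d) Not entailed — Mei spilled the broth, not the chocolate; the chocolate belongs to the slicing event.
(e) Entailed — 'Mei spilled the broth' is causative; it entails the inchoative 'the broth spilled'.

(a), (c), (e)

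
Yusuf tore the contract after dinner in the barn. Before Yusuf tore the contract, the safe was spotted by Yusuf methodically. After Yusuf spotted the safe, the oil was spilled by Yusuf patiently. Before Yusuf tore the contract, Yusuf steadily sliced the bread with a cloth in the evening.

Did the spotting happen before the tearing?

yes

The narrative orders the spotting before the tearing.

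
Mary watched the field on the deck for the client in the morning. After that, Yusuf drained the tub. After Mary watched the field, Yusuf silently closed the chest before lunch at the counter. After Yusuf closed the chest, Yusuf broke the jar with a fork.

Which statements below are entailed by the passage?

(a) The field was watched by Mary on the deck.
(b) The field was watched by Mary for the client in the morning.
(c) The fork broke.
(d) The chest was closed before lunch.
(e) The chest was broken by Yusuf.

(a), (b), (d)

(a) Entailed — every conjunct here is already in the original watching event.
(b) Entailed — every conjunct here is already in the original watching event.
(c) Not entailed — the jar is what broke, not the fork.
(d) Entailed — dropping 'at the counter', 'silently' and generalizing the agent leaves a sub-description the original still satisfies.
(e) Not entailed — Yusuf broke the jar, not the chest; the chest belongs to the closing event.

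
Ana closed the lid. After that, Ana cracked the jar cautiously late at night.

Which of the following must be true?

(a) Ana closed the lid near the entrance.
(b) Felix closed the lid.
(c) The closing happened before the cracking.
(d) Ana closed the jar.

(c)

(a) Not entailed — 'near the entrance' adds information not in the original event.
(b) Not entailed — the passage has Ana closing the lid, not Felix.
(c) Entailed — the narrative places the closing before the cracking.
(d) Not entailed — Ana closed the lid, not the jar; the jar belongs to the cracking event.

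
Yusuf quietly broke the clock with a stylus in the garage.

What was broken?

'the clock' marks the patient of the breaking event.

the clock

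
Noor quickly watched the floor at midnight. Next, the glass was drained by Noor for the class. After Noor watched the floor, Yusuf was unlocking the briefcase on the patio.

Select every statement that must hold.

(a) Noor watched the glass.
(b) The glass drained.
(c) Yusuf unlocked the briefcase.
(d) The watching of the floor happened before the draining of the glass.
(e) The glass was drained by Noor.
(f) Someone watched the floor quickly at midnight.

(a) Not entailed — Noor watched the floor, not the glass; the glass belongs to the draining event.
(b) Entailed — 'Noor drained the glass' is causative; it entails the inchoative 'the glass drained'.
(c) Not entailed — 'was unlocking' is progressive on an accomplishment; it does not entail the completed 'unlocked'.
(d) Entailed — the narrative places the watching before the draining.
(e) Entailed — this follows by dropping conjuncts from the draining event's description.
(f) Entailed — generalizing the agent leaves a sub-description the original still satisfies.

(b), (d), (e), (f)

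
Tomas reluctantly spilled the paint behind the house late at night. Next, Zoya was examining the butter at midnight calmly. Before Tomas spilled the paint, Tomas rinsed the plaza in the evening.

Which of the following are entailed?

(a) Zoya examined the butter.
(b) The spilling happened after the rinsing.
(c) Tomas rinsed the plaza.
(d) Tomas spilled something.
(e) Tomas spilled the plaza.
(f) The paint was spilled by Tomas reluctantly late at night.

(a) Entailed — 'examine' is an activity; 'was examining' entails that some examining happened, so 'examined' holds.
(b) Entailed — the narrative places the rinsing before the spilling.
(c) Entailed — the original entails any weakening of itself; this just drops 'in the evening'.
(d) Entailed — this follows by dropping conjuncts from the spilling event's description.
(e) Not entailed — Tomas spilled the paint, not the plaza; the plaza belongs to the rinsing event.
(f) Entailed — the original entails any weakening of itself; this just drops 'behind the house'.

(a), (b), (c), (d), (f)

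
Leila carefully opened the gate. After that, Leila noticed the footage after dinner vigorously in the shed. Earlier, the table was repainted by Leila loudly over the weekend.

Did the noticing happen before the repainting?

no

The narrative orders the repainting before the noticing.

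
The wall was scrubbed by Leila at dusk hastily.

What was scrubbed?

'the wall' marks the patient of the scrubbing event.

the wall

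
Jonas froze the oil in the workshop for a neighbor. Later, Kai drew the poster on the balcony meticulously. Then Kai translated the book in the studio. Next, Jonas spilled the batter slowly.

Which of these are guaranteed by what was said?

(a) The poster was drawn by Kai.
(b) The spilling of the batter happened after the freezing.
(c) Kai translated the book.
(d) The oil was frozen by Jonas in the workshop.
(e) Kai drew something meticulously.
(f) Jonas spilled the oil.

(a) Entailed — dropping 'on the balcony', 'meticulously' leaves a sub-description the original still satisfies.
(b) Entailed — the narrative places the freezing before the spilling.
(c) Entailed — every conjunct here is already in the original translating event.
(d) Entailed — dropping 'for a neighbor' leaves a sub-description the original still satisfies.
(e) Entailed — dropping 'on the balcony' and generalizing the patient leaves a sub-description the original still satisfies.
(f) Not entailed — Jonas spilled the batter, not the oil; the oil belongs to the freezing event.

(a), (b), (c), (d), (e)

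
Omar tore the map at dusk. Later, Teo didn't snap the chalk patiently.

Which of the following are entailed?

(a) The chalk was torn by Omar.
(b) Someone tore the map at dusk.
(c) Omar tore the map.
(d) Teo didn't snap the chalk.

(b), (c)

(a) Not entailed — Omar tore the map, not the chalk; the chalk belongs to the snapping event.
(b) Entailed — the original entails any weakening of itself; this just generalizes the agent.
(c) Entailed — dropping 'at dusk' leaves a sub-description the original still satisfies.
(d) Not entailed — dropping 'patiently' under negation is not valid — the original leaves open that Teo snapped the chalk some other way.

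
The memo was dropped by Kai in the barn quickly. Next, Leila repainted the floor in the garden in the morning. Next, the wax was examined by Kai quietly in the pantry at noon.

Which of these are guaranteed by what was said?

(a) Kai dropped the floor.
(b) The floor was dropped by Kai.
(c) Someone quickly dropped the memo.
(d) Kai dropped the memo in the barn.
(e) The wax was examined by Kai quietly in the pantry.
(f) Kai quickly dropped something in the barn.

(a) Not entailed — Kai dropped the memo, not the floor; the floor belongs to the repainting event.
(b) Not entailed — Kai dropped the memo, not the floor; the floor belongs to the repainting event.
(c) Entailed — this follows by dropping conjuncts from the dropping event's description.
(d) Entailed — every conjunct here is already in the original dropping event.
(e) Entailed — the original entails any weakening of itself; this just drops 'at noon'.
(f) Entailed — generalizing the patient leaves a sub-description the original still satisfies.

(c), (d), (e), (f)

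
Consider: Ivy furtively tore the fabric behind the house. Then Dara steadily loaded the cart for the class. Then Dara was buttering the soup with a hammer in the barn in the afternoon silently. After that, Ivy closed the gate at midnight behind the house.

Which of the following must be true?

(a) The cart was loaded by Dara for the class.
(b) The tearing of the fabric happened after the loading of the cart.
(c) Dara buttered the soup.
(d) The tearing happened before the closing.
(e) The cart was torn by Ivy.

(a) Entailed — dropping 'steadily' leaves a sub-description the original still satisfies.
(b) Not entailed — the narrative places the tearing before the loading, not after.
(c) Not entailed — 'was buttering' is progressive on an accomplishment; it does not entail the completed 'buttered'.
(d) Entailed — the narrative places the tearing before the closing.
(e) Not entailed — Ivy tore the fabric, not the cart; the cart belongs to the loading event.

(a), (d)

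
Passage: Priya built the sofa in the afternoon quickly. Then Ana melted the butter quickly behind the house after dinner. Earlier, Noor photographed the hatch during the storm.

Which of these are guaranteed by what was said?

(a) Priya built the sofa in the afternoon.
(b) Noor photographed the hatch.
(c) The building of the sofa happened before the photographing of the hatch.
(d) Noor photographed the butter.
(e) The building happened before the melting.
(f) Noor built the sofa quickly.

(a), (b), (e)

(a) Entailed — dropping 'quickly' leaves a sub-description the original still satisfies.
(b) Entailed — the original entails any weakening of itself; this just drops 'during the storm'.
(c) Not entailed — the narrative doesn't order the building relative to the photographing.
(d) Not entailed — Noor photographed the hatch, not the butter; the butter belongs to the melting event.
(e) Entailed — the narrative places the building before the melting.
(f) Not entailed — the passage has Priya building the sofa, not Noor.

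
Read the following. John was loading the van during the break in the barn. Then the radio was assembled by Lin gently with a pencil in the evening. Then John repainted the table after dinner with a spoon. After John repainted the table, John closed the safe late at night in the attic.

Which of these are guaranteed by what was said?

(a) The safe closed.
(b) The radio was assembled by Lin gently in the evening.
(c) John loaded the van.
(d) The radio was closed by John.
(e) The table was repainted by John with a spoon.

(a) Entailed — 'John closed the safe' is causative; it entails the inchoative 'the safe closed'.
(b) Entailed — dropping 'with a pencil' leaves a sub-description the original still satisfies.
(c) Not entailed — 'was loading' is progressive on an accomplishment; it does not entail the completed 'loaded'.
(d) Not entailed — John closed the safe, not the radio; the radio belongs to the assembling event.
(e) Entailed — dropping 'after dinner' leaves a sub-description the original still satisfies.

(a), (b), (e)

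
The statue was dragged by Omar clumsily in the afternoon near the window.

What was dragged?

'the statue' marks the patient of the dragging event.

the statue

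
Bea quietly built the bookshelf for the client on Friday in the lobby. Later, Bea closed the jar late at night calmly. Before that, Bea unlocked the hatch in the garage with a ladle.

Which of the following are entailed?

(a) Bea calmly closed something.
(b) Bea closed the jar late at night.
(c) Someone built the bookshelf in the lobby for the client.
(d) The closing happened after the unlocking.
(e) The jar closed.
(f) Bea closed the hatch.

(a), (b), (c), (d), (e)

(a) Entailed — the original entails any weakening of itself; this just drops 'late at night' and generalizes the patient.
(b) Entailed — this follows by dropping conjuncts from the closing event's description.
(c) Entailed — this follows by dropping conjuncts from the building event's description.
(d) Entailed — the narrative places the unlocking before the closing.
(e) Entailed — 'Bea closed the jar' is causative; it entails the inchoative 'the jar closed'.
(f) Not entailed — Bea closed the jar, not the hatch; the hatch belongs to the unlocking event.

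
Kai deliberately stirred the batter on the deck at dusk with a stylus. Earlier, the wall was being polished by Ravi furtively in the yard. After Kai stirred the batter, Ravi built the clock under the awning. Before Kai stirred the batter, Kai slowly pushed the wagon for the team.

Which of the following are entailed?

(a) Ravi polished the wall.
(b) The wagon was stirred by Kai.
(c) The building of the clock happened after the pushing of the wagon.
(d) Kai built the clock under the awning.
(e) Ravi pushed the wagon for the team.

(a), (c)

(a) Entailed — 'polish' is an activity; 'was polishing' entails that some polishing happened, so 'polished' holds.
(b) Not entailed — Kai stirred the batter, not the wagon; the wagon belongs to the pushing event.
(c) Entailed — the narrative places the pushing before the building.
(d) Not entailed — the passage has Ravi building the clock, not Kai.
(e) Not entailed — the passage has Kai pushing the wagon, not Ravi.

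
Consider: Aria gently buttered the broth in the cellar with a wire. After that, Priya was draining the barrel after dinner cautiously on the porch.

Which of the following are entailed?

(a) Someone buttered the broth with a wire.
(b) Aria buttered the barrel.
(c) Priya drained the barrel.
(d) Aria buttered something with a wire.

(a), (d)

(a) Entailed — dropping 'in the cellar', 'gently' and generalizing the agent leaves a sub-description the original still satisfies.
(b) Not entailed — Aria buttered the broth, not the barrel; the barrel belongs to the draining event.
(c) Not entailed — 'was draining' is progressive on an accomplishment; it does not entail the completed 'drained'.
(d) Entailed — this follows by dropping conjuncts from the buttering event's description.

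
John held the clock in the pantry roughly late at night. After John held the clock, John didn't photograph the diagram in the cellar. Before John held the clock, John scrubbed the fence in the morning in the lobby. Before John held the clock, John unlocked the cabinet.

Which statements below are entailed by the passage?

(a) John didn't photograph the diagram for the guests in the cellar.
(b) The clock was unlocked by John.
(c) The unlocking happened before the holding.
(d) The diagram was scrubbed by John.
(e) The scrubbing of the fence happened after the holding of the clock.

(a) Entailed — under negation, adding a further restriction is entailed: if no such photographing event occurred, none occurred for the guests either.
(b) Not entailed — John unlocked the cabinet, not the clock; the clock belongs to the holding event.
(c) Entailed — the narrative places the unlocking before the holding.
(d) Not entailed — John scrubbed the fence, not the diagram; the diagram belongs to the photographing event.
(e) Not entailed — the narrative places the scrubbing before the holding, not after.

(a), (c)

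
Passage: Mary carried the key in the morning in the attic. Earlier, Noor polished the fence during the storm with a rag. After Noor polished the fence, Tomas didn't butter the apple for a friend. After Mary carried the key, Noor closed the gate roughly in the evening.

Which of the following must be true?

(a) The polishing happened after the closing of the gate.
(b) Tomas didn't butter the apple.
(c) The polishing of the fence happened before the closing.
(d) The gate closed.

(a) Not entailed — the narrative places the polishing before the closing, not after.
(b) Not entailed — dropping 'for a friend' under negation is not valid — the original leaves open that Tomas buttered the apple some other way.
(c) Entailed — the narrative places the polishing before the closing.
(d) Entailed — 'Noor closed the gate' is causative; it entails the inchoative 'the gate closed'.

(c), (d)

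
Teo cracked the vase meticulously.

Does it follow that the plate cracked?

Nothing is said about any plate; only the vase is affected.

no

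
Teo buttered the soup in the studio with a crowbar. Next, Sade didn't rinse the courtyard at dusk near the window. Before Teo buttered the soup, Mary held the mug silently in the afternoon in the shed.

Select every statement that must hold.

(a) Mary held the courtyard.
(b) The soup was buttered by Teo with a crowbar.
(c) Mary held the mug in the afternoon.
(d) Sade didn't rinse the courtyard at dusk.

(b), (c)

(a) Not entailed — Mary held the mug, not the courtyard; the courtyard belongs to the rinsing event.
(b) Entailed — dropping 'in the studio' leaves a sub-description the original still satisfies.
(c) Entailed — dropping 'in the shed', 'silently' leaves a sub-description the original still satisfies.
(d) Not entailed — dropping 'near the window' under negation is not valid — the original leaves open that Sade rinsed the courtyard some other way.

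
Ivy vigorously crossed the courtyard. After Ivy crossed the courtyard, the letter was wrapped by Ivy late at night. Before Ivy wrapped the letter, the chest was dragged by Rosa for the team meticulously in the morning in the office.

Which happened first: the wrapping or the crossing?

The connectives place the crossing before the wrapping.

the crossing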